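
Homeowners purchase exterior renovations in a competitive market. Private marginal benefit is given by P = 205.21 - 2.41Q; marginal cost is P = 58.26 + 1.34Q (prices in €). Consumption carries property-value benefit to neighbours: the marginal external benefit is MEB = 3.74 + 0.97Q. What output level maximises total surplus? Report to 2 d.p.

Social marginal benefit = demand + MEB = 208.95 - 1.44Q.
Set SMB = MC: 208.95 - 1.44Q = 58.26 + 1.34Q → Q* = 54.2050.

Q* = 54.21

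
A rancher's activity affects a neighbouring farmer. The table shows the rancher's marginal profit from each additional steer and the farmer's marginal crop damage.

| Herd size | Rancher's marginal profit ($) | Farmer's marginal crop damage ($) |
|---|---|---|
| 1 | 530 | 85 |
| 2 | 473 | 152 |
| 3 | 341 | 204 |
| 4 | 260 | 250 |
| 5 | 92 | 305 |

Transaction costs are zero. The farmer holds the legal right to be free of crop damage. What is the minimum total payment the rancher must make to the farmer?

$691

Efficient level: marginal profit ≥ marginal crop damage through level 4, so k* = 4.
With the farmer holding the right, the rancher must at least compensate total damage at k*: 85 + 152 + 204 + 250 = 691.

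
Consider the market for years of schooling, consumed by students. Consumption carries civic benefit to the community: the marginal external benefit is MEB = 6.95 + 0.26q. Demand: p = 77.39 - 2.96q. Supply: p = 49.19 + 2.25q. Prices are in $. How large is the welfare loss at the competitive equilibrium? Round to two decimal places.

Market equilibrium (private): 49.19 + 2.25q = 77.39 - 2.96q → q_m = 5.4127.
Social marginal benefit = demand + MEB = 84.34 - 2.70q.
Set SMB = MC: 84.34 - 2.70q = 49.19 + 2.25q → q* = 7.1010.
The welfare-loss triangle has base |q_m − q*| and height MEB(q_m) (the vertical gap between SMB and MC is zero at q* and MEB at q_m).
DWL = ½ × 1.6883 × 8.3573 = 7.0548.

DWL = $7.05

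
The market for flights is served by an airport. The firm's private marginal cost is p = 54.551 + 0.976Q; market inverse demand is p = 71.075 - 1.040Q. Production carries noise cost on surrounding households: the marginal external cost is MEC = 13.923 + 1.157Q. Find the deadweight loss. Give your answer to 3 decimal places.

DWL = 86.331

Market equilibrium (private): 54.551 + 0.976Q = 71.075 - 1.040Q → Q_m = 8.1964.
Social marginal cost = private MC + MEC = 68.474 + 2.133Q.
Set SMC = demand: 68.474 + 2.133Q = 71.075 - 1.040Q → Q* = 0.8197.
Between Q* and Q_m the wedge SMC − demand runs linearly from 0 to MEC(Q_m), so the loss is a triangle.
DWL = ½ × 7.3767 × 23.4063 = 86.3306.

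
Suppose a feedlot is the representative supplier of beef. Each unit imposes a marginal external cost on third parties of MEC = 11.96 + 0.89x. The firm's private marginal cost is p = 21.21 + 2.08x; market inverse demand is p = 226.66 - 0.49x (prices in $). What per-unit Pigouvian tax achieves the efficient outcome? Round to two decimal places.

Social marginal cost = private MC + MEC = 33.17 + 2.97x.
Set SMC = demand: 33.17 + 2.97x = 226.66 - 0.49x → x* = 55.9220.
The Pigouvian tax equals MEC at x*: 11.96 + 0.89×55.9220 = 61.7306.

tax = $61.73 per unit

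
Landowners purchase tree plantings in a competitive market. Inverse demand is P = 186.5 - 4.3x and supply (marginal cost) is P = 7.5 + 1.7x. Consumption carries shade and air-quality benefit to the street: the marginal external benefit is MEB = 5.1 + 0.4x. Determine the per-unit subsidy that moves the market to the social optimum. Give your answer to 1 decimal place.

Social marginal benefit = demand + MEB = 191.6 - 3.9x.
Set SMB = MC: 191.6 - 3.9x = 7.5 + 1.7x → x* = 32.8750.
The Pigouvian subsidy equals MEB at x*: 5.1 + 0.4×32.8750 = 18.2500.

subsidy = 18.3 per unit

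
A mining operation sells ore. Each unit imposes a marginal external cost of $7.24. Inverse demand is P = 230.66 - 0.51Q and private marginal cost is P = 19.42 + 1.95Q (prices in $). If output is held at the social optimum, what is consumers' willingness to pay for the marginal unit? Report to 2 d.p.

Social marginal cost = private MC + MEC = 26.66 + 1.95Q.
Set SMC = demand: 26.66 + 1.95Q = 230.66 - 0.51Q → Q* = 82.9268.
Consumer price on the demand curve at Q*: 230.66 − 0.51×82.9268 = 188.3673.

P = $188.37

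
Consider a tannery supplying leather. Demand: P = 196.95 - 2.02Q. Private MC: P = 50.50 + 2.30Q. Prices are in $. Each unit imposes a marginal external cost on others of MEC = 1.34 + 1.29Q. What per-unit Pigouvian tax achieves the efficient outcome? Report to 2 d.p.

Social marginal cost = private MC + MEC = 51.84 + 3.59Q.
Set SMC = demand: 51.84 + 3.59Q = 196.95 - 2.02Q → Q* = 25.8663.
The Pigouvian tax equals MEC at Q*: 1.34 + 1.29×25.8663 = 34.7075.

tax = $34.71 per unit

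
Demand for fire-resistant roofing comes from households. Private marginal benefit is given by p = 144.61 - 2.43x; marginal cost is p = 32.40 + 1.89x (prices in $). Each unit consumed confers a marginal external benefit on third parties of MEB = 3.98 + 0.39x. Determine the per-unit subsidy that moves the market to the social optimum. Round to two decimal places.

subsidy = $15.51 per unit

Social marginal benefit = demand + MEB = 148.59 - 2.04x.
Set SMB = MC: 148.59 - 2.04x = 32.40 + 1.89x → x* = 29.5649.
The Pigouvian subsidy equals MEB at x*: 3.98 + 0.39×29.5649 = 15.5103.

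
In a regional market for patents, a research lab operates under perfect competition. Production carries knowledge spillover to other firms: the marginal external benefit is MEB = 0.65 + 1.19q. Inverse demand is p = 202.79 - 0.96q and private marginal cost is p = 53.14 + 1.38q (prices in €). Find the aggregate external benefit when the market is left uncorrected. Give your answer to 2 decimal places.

Market equilibrium (private): 53.14 + 1.38q = 202.79 - 0.96q → q_m = 63.9530.
Total external benefit = ∫₀^{q_m} (0.65 + 1.19q) dq = 0.65×63.9530 + ½×1.19×63.9530² = 2475.1112.

€2475.11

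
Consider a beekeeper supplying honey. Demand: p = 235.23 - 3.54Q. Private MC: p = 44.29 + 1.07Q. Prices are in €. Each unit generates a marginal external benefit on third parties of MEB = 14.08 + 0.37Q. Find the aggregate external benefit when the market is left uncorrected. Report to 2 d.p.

Market equilibrium (private): 44.29 + 1.07Q = 235.23 - 3.54Q → Q_m = 41.4187.
Total external benefit = ∫₀^{Q_m} (14.08 + 0.37Q) dQ = 14.08×41.4187 + ½×0.37×41.4187² = 900.5444.

€900.54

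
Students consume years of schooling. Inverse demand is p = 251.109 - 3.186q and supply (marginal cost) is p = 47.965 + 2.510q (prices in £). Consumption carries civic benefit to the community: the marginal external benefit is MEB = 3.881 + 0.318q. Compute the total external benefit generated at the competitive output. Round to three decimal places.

£340.652

Market equilibrium (private): 47.965 + 2.510q = 251.109 - 3.186q → q_m = 35.6643.
Total external benefit = ∫₀^{q_m} (3.881 + 0.318q) dq = 3.881×35.6643 + ½×0.318×35.6643² = 340.6520.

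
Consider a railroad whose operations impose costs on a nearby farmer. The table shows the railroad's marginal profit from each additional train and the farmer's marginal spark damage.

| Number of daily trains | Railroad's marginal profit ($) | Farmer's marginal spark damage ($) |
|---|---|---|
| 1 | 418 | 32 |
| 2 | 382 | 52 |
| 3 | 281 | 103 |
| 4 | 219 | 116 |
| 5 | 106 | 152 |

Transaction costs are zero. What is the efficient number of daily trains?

4

Bargaining reaches the level where marginal profit last exceeds marginal spark damage.
That holds through level 4 (219 ≥ 116) but not at 5 (106 < 152).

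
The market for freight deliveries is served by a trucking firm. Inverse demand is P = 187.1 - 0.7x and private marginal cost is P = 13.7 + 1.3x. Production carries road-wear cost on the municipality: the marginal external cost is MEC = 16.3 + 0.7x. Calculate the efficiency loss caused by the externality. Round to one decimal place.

Market equilibrium (private): 13.7 + 1.3x = 187.1 - 0.7x → x_m = 86.7000.
Social marginal cost = private MC + MEC = 30.0 + 2.0x.
Set SMC = demand: 30.0 + 2.0x = 187.1 - 0.7x → x* = 58.1852.
Between x* and x_m the wedge SMC − demand runs linearly from 0 to MEC(x_m), so the loss is a triangle.
DWL = ½ × 28.5148 × 76.9900 = 1097.6772.

DWL = 1097.7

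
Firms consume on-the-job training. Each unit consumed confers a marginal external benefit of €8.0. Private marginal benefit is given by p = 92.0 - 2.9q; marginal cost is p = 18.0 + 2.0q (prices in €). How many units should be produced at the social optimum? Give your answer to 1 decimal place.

Social marginal benefit = demand + MEB = 100.0 - 2.9q.
Set SMB = MC: 100.0 - 2.9q = 18.0 + 2.0q → q* = 16.7347.

q* = 16.7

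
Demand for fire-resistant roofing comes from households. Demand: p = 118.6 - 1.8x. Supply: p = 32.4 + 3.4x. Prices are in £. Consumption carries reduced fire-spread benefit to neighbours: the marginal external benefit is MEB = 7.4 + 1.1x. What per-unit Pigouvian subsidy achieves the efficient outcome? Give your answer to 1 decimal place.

subsidy = £32.5 per unit

Social marginal benefit = demand + MEB = 126.0 - 0.7x.
Set SMB = MC: 126.0 - 0.7x = 32.4 + 3.4x → x* = 22.8293.
The Pigouvian subsidy equals MEB at x*: 7.4 + 1.1×22.8293 = 32.5122.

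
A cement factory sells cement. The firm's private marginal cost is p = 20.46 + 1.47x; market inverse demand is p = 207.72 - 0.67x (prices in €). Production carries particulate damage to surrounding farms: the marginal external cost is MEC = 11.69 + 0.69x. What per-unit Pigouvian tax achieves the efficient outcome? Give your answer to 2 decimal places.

Social marginal cost = private MC + MEC = 32.15 + 2.16x.
Set SMC = demand: 32.15 + 2.16x = 207.72 - 0.67x → x* = 62.0389.
The Pigouvian tax equals MEC at x*: 11.69 + 0.69×62.0389 = 54.4968.

tax = €54.50 per unit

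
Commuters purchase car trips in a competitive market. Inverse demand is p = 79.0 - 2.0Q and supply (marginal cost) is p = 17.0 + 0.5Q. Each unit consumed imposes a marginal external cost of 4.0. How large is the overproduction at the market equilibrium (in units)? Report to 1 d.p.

1.6 units

Market equilibrium (private): 17.0 + 0.5Q = 79.0 - 2.0Q → Q_m = 24.8000.
Social marginal benefit = demand − MEC = 75.0 - 2.0Q.
Set SMB = MC: 75.0 - 2.0Q = 17.0 + 0.5Q → Q* = 23.2000.
Gap = |24.8000 − 23.2000| = 1.6000.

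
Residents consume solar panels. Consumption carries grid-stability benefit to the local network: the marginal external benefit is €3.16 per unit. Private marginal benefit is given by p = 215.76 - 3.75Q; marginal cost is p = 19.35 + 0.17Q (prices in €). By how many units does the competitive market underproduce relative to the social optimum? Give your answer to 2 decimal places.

Market equilibrium (private): 19.35 + 0.17Q = 215.76 - 3.75Q → Q_m = 50.1046.
Social marginal benefit = demand + MEB = 218.92 - 3.75Q.
Set SMB = MC: 218.92 - 3.75Q = 19.35 + 0.17Q → Q* = 50.9107.
Gap = |50.1046 − 50.9107| = 0.8061.

0.81 units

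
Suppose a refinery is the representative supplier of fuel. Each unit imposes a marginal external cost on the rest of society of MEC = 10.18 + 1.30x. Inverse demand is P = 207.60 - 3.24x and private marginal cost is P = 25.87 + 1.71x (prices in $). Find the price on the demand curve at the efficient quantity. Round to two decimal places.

P = $118.67

Social marginal cost = private MC + MEC = 36.05 + 3.01x.
Set SMC = demand: 36.05 + 3.01x = 207.60 - 3.24x → x* = 27.4480.
Consumer price on the demand curve at x*: 207.60 − 3.24×27.4480 = 118.6685.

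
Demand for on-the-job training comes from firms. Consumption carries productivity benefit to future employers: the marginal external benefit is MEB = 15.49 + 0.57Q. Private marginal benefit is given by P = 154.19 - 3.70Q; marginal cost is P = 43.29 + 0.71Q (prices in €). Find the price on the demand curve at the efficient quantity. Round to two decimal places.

P = €32.41

Social marginal benefit = demand + MEB = 169.68 - 3.13Q.
Set SMB = MC: 169.68 - 3.13Q = 43.29 + 0.71Q → Q* = 32.9141.
Consumer price on the demand curve at Q*: 154.19 − 3.70×32.9141 = 32.4078.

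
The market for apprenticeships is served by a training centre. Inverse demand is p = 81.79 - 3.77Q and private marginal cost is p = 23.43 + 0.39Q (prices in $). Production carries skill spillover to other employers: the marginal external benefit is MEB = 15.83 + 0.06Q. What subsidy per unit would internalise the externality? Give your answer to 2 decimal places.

Social marginal cost = private MC − MEB = 7.60 + 0.33Q.
Set SMC = demand: 7.60 + 0.33Q = 81.79 - 3.77Q → Q* = 18.0951.
The Pigouvian subsidy equals MEB at Q*: 15.83 + 0.06×18.0951 = 16.9157.

subsidy = $16.92 per unit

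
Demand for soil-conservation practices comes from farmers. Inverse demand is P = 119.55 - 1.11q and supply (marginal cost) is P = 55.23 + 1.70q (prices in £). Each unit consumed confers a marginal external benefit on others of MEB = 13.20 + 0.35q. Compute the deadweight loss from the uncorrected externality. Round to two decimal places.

DWL = £91.45

Market equilibrium (private): 55.23 + 1.70q = 119.55 - 1.11q → q_m = 22.8897.
Social marginal benefit = demand + MEB = 132.75 - 0.76q.
Set SMB = MC: 132.75 - 0.76q = 55.23 + 1.70q → q* = 31.5122.
The welfare-loss triangle has base |q_m − q*| and height MEB(q_m) (the vertical gap between SMB and MC is zero at q* and MEB at q_m).
DWL = ½ × 8.6225 × 21.2114 = 91.4476.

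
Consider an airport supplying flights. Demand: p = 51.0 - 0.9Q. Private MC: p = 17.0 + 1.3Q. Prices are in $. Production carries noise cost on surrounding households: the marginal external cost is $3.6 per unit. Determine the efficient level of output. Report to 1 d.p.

Social marginal cost = private MC + MEC = 20.6 + 1.3Q.
Set SMC = demand: 20.6 + 1.3Q = 51.0 - 0.9Q → Q* = 13.8182.

Q* = 13.8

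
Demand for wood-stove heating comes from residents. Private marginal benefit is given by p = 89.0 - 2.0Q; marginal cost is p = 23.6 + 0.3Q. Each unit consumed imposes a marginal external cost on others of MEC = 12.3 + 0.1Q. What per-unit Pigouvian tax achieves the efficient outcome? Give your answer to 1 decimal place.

Social marginal benefit = demand − MEC = 76.7 - 2.1Q.
Set SMB = MC: 76.7 - 2.1Q = 23.6 + 0.3Q → Q* = 22.1250.
The Pigouvian tax equals MEC at Q*: 12.3 + 0.1×22.1250 = 14.5125.

tax = 14.5 per unit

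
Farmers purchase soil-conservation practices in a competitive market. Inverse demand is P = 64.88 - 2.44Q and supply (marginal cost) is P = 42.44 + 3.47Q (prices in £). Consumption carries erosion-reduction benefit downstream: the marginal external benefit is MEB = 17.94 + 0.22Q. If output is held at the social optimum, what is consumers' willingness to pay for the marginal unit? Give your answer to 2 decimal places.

P = £47.56

Social marginal benefit = demand + MEB = 82.82 - 2.22Q.
Set SMB = MC: 82.82 - 2.22Q = 42.44 + 3.47Q → Q* = 7.0967.
Consumer price on the demand curve at Q*: 64.88 − 2.44×7.0967 = 47.5641.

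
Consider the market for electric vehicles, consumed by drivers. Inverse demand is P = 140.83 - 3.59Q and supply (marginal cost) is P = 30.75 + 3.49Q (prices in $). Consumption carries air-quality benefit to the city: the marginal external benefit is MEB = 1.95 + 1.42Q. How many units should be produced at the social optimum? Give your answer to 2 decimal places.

Q* = 19.79

Social marginal benefit = demand + MEB = 142.78 - 2.17Q.
Set SMB = MC: 142.78 - 2.17Q = 30.75 + 3.49Q → Q* = 19.7933.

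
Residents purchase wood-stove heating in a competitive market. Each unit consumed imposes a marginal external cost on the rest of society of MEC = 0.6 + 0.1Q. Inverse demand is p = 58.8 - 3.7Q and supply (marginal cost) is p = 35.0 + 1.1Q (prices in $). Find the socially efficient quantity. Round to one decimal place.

Social marginal benefit = demand − MEC = 58.2 - 3.8Q.
Set SMB = MC: 58.2 - 3.8Q = 35.0 + 1.1Q → Q* = 4.7347.

Q* = 4.7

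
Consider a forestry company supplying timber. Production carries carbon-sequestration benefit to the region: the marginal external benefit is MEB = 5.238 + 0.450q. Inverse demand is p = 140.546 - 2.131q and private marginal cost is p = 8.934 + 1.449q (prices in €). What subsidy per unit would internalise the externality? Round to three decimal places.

subsidy = €24.913 per unit

Social marginal cost = private MC − MEB = 3.696 + 0.999q.
Set SMC = demand: 3.696 + 0.999q = 140.546 - 2.131q → q* = 43.7220.
The Pigouvian subsidy equals MEB at q*: 5.238 + 0.450×43.7220 = 24.9129.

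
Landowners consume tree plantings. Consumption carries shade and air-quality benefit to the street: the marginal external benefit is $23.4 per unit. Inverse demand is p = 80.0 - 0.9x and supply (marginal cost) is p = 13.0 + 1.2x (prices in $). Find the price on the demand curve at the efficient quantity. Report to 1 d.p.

Social marginal benefit = demand + MEB = 103.4 - 0.9x.
Set SMB = MC: 103.4 - 0.9x = 13.0 + 1.2x → x* = 43.0476.
Consumer price on the demand curve at x*: 80.0 − 0.9×43.0476 = 41.2572.

P = $41.3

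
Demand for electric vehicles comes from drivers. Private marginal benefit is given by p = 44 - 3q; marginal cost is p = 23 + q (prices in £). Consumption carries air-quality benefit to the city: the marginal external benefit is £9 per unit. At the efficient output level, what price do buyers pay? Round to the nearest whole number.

P = £22

Social marginal benefit = demand + MEB = 53 - 3q.
Set SMB = MC: 53 - 3q = 23 + q → q* = 7.5000.
Consumer price on the demand curve at q*: 44 − 3×7.5000 = 21.5000.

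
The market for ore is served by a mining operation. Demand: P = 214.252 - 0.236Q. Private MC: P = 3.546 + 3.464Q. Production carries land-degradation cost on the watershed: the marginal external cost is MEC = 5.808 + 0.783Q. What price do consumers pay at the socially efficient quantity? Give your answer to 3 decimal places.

P = 203.465

Social marginal cost = private MC + MEC = 9.354 + 4.247Q.
Set SMC = demand: 9.354 + 4.247Q = 214.252 - 0.236Q → Q* = 45.7056.
Consumer price on the demand curve at Q*: 214.252 − 0.236×45.7056 = 203.4655.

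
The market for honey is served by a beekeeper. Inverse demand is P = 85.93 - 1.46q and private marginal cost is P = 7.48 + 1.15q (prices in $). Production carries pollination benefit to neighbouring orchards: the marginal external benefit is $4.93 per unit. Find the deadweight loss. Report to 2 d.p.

Market equilibrium (private): 7.48 + 1.15q = 85.93 - 1.46q → q_m = 30.0575.
Social marginal cost = private MC − MEB = 2.55 + 1.15q.
Set SMC = demand: 2.55 + 1.15q = 85.93 - 1.46q → q* = 31.9464.
Between q* and q_m the wedge demand − SMC runs linearly from 0 to MEB(q_m), so the loss is a triangle.
DWL = ½ × 1.8889 × 4.9300 = 4.6561.

DWL = $4.66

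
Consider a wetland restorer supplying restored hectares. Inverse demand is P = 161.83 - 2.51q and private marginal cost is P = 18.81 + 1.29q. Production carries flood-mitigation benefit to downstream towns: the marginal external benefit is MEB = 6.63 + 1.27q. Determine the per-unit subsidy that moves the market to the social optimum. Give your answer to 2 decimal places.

Social marginal cost = private MC − MEB = 12.18 + 0.02q.
Set SMC = demand: 12.18 + 0.02q = 161.83 - 2.51q → q* = 59.1502.
The Pigouvian subsidy equals MEB at q*: 6.63 + 1.27×59.1502 = 81.7508.

subsidy = 81.75 per unit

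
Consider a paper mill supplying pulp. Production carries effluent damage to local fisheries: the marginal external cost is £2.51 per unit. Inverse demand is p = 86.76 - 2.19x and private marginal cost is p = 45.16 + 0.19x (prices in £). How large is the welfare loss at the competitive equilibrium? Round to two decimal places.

DWL = £1.32

Market equilibrium (private): 45.16 + 0.19x = 86.76 - 2.19x → x_m = 17.4790.
Social marginal cost = private MC + MEC = 47.67 + 0.19x.
Set SMC = demand: 47.67 + 0.19x = 86.76 - 2.19x → x* = 16.4244.
Height of the DWL triangle at x_m is SMC(x_m) − demand(x_m) = MEC(x_m) = 2.5100.
DWL = ½ × 1.0546 × 2.5100 = 1.3235.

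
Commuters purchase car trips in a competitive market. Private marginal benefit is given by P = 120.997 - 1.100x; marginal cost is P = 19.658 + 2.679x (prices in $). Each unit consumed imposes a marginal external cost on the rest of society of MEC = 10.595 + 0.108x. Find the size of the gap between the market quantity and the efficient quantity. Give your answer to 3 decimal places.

3.471 units

Market equilibrium (private): 19.658 + 2.679x = 120.997 - 1.100x → x_m = 26.8164.
Social marginal benefit = demand − MEC = 110.402 - 1.208x.
Set SMB = MC: 110.402 - 1.208x = 19.658 + 2.679x → x* = 23.3455.
Gap = |26.8164 − 23.3455| = 3.4709.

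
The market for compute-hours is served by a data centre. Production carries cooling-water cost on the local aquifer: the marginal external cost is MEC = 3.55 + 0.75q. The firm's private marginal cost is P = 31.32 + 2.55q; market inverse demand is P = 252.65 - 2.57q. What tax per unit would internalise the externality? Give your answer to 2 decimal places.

Social marginal cost = private MC + MEC = 34.87 + 3.30q.
Set SMC = demand: 34.87 + 3.30q = 252.65 - 2.57q → q* = 37.1005.
The Pigouvian tax equals MEC at q*: 3.55 + 0.75×37.1005 = 31.3754.

tax = 31.38 per unit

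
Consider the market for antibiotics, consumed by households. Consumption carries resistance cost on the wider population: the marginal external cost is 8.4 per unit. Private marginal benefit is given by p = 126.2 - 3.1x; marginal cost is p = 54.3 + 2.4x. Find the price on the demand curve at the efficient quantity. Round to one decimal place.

P = 90.4

Social marginal benefit = demand − MEC = 117.8 - 3.1x.
Set SMB = MC: 117.8 - 3.1x = 54.3 + 2.4x → x* = 11.5455.
Consumer price on the demand curve at x*: 126.2 − 3.1×11.5455 = 90.4090.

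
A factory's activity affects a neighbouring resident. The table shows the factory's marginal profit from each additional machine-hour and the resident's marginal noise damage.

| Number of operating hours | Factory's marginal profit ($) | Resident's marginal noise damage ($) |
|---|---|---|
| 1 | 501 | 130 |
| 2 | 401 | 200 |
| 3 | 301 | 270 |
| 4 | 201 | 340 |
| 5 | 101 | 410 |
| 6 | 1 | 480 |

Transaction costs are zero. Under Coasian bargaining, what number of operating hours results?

Bargaining reaches the level where marginal profit last exceeds marginal noise damage.
That holds through level 3 (301 ≥ 270) but not at 4 (201 < 340).

3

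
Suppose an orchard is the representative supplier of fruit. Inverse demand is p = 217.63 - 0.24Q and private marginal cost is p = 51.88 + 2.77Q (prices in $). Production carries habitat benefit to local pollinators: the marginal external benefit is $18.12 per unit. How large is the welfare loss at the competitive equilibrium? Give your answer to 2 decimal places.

DWL = $54.54

Market equilibrium (private): 51.88 + 2.77Q = 217.63 - 0.24Q → Q_m = 55.0664.
Social marginal cost = private MC − MEB = 33.76 + 2.77Q.
Set SMC = demand: 33.76 + 2.77Q = 217.63 - 0.24Q → Q* = 61.0864.
Height of the DWL triangle at Q_m is demand(Q_m) − SMC(Q_m) = MEB(Q_m) = 18.1200.
DWL = ½ × 6.0200 × 18.1200 = 54.5412.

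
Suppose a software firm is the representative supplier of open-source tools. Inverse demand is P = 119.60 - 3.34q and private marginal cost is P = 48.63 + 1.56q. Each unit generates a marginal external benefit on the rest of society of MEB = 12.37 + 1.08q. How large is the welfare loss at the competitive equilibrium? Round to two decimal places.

Market equilibrium (private): 48.63 + 1.56q = 119.60 - 3.34q → q_m = 14.4837.
Social marginal cost = private MC − MEB = 36.26 + 0.48q.
Set SMC = demand: 36.26 + 0.48q = 119.60 - 3.34q → q* = 21.8168.
Height of the DWL triangle at q_m is demand(q_m) − SMC(q_m) = MEB(q_m) = 28.0124.
DWL = ½ × 7.3331 × 28.0124 = 102.7089.

DWL = 102.71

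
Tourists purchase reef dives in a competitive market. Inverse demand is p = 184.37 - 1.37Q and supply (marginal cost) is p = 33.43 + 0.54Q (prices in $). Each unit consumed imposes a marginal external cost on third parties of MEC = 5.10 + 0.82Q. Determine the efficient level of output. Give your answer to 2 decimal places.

Q* = 53.42

Social marginal benefit = demand − MEC = 179.27 - 2.19Q.
Set SMB = MC: 179.27 - 2.19Q = 33.43 + 0.54Q → Q* = 53.4212.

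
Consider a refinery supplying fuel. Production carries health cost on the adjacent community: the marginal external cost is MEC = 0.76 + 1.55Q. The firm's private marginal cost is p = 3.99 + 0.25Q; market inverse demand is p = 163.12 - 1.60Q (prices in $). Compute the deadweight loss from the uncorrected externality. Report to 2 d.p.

DWL = $2643.94

Market equilibrium (private): 3.99 + 0.25Q = 163.12 - 1.60Q → Q_m = 86.0162.
Social marginal cost = private MC + MEC = 4.75 + 1.80Q.
Set SMC = demand: 4.75 + 1.80Q = 163.12 - 1.60Q → Q* = 46.5794.
Between Q* and Q_m the wedge SMC − demand runs linearly from 0 to MEC(Q_m), so the loss is a triangle.
DWL = ½ × 39.4368 × 134.0851 = 2643.9436.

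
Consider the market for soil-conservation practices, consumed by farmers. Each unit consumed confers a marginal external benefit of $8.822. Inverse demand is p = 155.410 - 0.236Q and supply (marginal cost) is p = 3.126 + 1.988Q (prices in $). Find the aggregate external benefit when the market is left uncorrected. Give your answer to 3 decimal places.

Market equilibrium (private): 3.126 + 1.988Q = 155.410 - 0.236Q → Q_m = 68.4730.
Total external benefit = MEB × Q_m = 8.822 × 68.4730 = 604.0688.

$604.069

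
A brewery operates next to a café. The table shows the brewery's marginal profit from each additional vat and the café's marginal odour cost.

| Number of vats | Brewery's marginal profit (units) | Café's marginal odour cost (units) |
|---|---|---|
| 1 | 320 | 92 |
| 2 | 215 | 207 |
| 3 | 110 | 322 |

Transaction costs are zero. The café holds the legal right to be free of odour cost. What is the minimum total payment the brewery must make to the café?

299

Efficient level: marginal profit ≥ marginal odour cost through level 2, so k* = 2.
With the café holding the right, the brewery must at least compensate total damage at k*: 92 + 207 = 299.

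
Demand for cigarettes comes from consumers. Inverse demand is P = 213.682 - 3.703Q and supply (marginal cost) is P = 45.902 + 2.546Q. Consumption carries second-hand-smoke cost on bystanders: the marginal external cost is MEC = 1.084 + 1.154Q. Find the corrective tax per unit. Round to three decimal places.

tax = 27.069 per unit

Social marginal benefit = demand − MEC = 212.598 - 4.857Q.
Set SMB = MC: 212.598 - 4.857Q = 45.902 + 2.546Q → Q* = 22.5174.
The Pigouvian tax equals MEC at Q*: 1.084 + 1.154×22.5174 = 27.0691.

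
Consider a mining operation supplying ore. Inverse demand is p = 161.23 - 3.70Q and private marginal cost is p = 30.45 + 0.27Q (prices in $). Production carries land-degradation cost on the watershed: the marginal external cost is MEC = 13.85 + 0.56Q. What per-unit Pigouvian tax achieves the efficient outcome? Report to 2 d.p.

tax = $28.30 per unit

Social marginal cost = private MC + MEC = 44.30 + 0.83Q.
Set SMC = demand: 44.30 + 0.83Q = 161.23 - 3.70Q → Q* = 25.8124.
The Pigouvian tax equals MEC at Q*: 13.85 + 0.56×25.8124 = 28.3049.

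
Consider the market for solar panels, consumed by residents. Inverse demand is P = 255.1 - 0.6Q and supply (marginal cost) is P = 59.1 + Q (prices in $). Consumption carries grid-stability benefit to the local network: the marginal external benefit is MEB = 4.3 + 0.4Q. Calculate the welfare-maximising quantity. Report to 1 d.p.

Social marginal benefit = demand + MEB = 259.4 - 0.2Q.
Set SMB = MC: 259.4 - 0.2Q = 59.1 + Q → Q* = 166.9167.

Q* = 166.9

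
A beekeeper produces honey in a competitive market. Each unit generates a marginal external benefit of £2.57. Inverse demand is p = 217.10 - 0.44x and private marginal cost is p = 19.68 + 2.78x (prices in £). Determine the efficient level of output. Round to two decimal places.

x* = 62.11

Social marginal cost = private MC − MEB = 17.11 + 2.78x.
Set SMC = demand: 17.11 + 2.78x = 217.10 - 0.44x → x* = 62.1087.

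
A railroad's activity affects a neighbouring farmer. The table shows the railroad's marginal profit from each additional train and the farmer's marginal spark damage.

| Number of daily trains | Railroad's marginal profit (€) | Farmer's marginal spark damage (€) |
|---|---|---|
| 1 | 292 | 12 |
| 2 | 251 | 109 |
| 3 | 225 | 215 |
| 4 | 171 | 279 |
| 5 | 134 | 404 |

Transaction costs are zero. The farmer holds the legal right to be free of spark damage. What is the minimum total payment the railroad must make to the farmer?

€336

Efficient level: marginal profit ≥ marginal spark damage through level 3, so k* = 3.
With the farmer holding the right, the railroad must at least compensate total damage at k*: 12 + 109 + 215 = 336.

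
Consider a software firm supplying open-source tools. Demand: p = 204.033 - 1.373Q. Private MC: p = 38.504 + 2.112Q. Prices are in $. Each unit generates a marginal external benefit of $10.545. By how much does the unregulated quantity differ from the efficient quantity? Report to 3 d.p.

Market equilibrium (private): 38.504 + 2.112Q = 204.033 - 1.373Q → Q_m = 47.4976.
Social marginal cost = private MC − MEB = 27.959 + 2.112Q.
Set SMC = demand: 27.959 + 2.112Q = 204.033 - 1.373Q → Q* = 50.5234.
Gap = |47.4976 − 50.5234| = 3.0258.

3.026 units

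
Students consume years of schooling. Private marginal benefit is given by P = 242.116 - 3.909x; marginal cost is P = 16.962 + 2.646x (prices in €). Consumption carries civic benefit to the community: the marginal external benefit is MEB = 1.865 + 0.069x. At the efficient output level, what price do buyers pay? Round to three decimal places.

Social marginal benefit = demand + MEB = 243.981 - 3.840x.
Set SMB = MC: 243.981 - 3.840x = 16.962 + 2.646x → x* = 35.0014.
Consumer price on the demand curve at x*: 242.116 − 3.909×35.0014 = 105.2955.

P = €105.296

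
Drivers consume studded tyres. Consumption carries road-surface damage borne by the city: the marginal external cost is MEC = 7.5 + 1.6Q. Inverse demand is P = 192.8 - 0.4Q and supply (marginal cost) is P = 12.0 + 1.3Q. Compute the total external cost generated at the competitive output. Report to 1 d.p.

Market equilibrium (private): 12.0 + 1.3Q = 192.8 - 0.4Q → Q_m = 106.3529.
Total external cost = ∫₀^{Q_m} (7.5 + 1.6Q) dQ = 7.5×106.3529 + ½×1.6×106.3529² = 9846.3982.

9846.4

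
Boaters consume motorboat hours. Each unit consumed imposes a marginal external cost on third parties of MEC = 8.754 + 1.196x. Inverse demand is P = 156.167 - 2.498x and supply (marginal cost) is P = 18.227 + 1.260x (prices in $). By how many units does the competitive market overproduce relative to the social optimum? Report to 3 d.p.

Market equilibrium (private): 18.227 + 1.260x = 156.167 - 2.498x → x_m = 36.7057.
Social marginal benefit = demand − MEC = 147.413 - 3.694x.
Set SMB = MC: 147.413 - 3.694x = 18.227 + 1.260x → x* = 26.0771.
Gap = |36.7057 − 26.0771| = 10.6286.

10.629 units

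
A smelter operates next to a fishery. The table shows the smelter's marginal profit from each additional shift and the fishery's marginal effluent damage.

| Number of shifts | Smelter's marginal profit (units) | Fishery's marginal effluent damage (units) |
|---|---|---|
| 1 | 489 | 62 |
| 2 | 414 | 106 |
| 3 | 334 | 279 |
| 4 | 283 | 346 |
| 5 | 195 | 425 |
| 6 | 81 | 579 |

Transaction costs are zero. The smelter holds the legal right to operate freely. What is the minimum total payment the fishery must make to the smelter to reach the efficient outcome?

Left alone the smelter would choose level 6 (marginal profit stays positive).
Efficient level: k* = 3 (marginal profit ≥ marginal effluent damage through 3).
The fishery must at least cover the smelter's forgone profit from cutting 6→3: 283 + 195 + 81 = 559.

559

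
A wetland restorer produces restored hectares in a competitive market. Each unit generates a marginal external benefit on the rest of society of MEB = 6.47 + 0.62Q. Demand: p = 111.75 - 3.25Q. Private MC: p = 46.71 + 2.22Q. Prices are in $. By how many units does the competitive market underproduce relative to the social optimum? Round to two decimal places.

Market equilibrium (private): 46.71 + 2.22Q = 111.75 - 3.25Q → Q_m = 11.8903.
Social marginal cost = private MC − MEB = 40.24 + 1.60Q.
Set SMC = demand: 40.24 + 1.60Q = 111.75 - 3.25Q → Q* = 14.7443.
Gap = |11.8903 − 14.7443| = 2.8540.

2.85 units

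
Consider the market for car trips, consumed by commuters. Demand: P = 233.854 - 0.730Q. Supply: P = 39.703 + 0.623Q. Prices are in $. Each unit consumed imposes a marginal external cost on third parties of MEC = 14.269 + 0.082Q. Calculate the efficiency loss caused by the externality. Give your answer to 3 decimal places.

Market equilibrium (private): 39.703 + 0.623Q = 233.854 - 0.730Q → Q_m = 143.4967.
Social marginal benefit = demand − MEC = 219.585 - 0.812Q.
Set SMB = MC: 219.585 - 0.812Q = 39.703 + 0.623Q → Q* = 125.3533.
The loss is the area between SMB and MC from Q* to Q_m; with linear curves that's a triangle of height MEC(Q_m).
DWL = ½ × 18.1434 × 26.0357 = 236.1881.

DWL = $236.188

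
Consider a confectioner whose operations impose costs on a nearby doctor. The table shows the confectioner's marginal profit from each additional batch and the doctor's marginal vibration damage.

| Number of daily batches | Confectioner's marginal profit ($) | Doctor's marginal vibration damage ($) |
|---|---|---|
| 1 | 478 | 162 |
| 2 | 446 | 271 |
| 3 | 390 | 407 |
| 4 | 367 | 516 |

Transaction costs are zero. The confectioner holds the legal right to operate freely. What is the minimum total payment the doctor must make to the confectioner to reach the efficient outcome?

Left alone the confectioner would choose level 4 (marginal profit stays positive).
Efficient level: k* = 2 (marginal profit ≥ marginal vibration damage through 2).
The doctor must at least cover the confectioner's forgone profit from cutting 4→2: 390 + 367 = 757.

$757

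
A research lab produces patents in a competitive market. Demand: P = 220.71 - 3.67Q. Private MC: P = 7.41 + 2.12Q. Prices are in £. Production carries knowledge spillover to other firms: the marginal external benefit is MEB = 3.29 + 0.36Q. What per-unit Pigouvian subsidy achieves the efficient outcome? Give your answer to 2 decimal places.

Social marginal cost = private MC − MEB = 4.12 + 1.76Q.
Set SMC = demand: 4.12 + 1.76Q = 220.71 - 3.67Q → Q* = 39.8877.
The Pigouvian subsidy equals MEB at Q*: 3.29 + 0.36×39.8877 = 17.6496.

subsidy = £17.65 per unit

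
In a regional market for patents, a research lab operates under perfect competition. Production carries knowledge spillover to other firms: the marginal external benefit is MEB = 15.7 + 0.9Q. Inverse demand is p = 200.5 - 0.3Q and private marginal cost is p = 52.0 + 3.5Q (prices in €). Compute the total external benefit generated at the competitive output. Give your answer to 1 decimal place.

€1300.8

Market equilibrium (private): 52.0 + 3.5Q = 200.5 - 0.3Q → Q_m = 39.0789.
Total external benefit = ∫₀^{Q_m} (15.7 + 0.9Q) dQ = 15.7×39.0789 + ½×0.9×39.0789² = 1300.7609.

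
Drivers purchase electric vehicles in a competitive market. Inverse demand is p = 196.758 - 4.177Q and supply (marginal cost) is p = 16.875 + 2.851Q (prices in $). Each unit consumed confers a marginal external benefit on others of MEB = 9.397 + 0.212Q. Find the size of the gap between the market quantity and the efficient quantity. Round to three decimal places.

Market equilibrium (private): 16.875 + 2.851Q = 196.758 - 4.177Q → Q_m = 25.5952.
Social marginal benefit = demand + MEB = 206.155 - 3.965Q.
Set SMB = MC: 206.155 - 3.965Q = 16.875 + 2.851Q → Q* = 27.7700.
Gap = |25.5952 − 27.7700| = 2.1748.

2.175 units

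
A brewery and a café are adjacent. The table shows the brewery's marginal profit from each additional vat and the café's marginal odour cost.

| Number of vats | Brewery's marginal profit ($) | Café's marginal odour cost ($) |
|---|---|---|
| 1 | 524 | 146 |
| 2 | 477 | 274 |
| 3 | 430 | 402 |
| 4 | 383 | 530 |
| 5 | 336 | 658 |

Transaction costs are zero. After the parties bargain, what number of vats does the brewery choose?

Bargaining reaches the level where marginal profit last exceeds marginal odour cost.
That holds through level 3 (430 ≥ 402) but not at 4 (383 < 530).

3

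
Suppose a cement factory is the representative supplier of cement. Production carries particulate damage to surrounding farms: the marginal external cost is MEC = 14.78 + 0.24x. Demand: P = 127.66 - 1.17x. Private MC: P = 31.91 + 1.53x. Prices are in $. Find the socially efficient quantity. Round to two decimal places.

Social marginal cost = private MC + MEC = 46.69 + 1.77x.
Set SMC = demand: 46.69 + 1.77x = 127.66 - 1.17x → x* = 27.5408.

x* = 27.54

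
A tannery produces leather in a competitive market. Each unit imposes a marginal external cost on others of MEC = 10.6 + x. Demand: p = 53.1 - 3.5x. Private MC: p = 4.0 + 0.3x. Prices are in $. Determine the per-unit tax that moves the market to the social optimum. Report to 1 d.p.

Social marginal cost = private MC + MEC = 14.6 + 1.3x.
Set SMC = demand: 14.6 + 1.3x = 53.1 - 3.5x → x* = 8.0208.
The Pigouvian tax equals MEC at x*: 10.6 + 1.0×8.0208 = 18.6208.

tax = $18.6 per unit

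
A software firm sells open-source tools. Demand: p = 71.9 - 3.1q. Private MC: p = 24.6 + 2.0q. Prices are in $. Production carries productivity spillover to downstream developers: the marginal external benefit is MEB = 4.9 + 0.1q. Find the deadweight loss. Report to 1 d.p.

Market equilibrium (private): 24.6 + 2.0q = 71.9 - 3.1q → q_m = 9.2745.
Social marginal cost = private MC − MEB = 19.7 + 1.9q.
Set SMC = demand: 19.7 + 1.9q = 71.9 - 3.1q → q* = 10.4400.
The welfare-loss triangle has base |q_m − q*| and height MEB(q_m) (the vertical gap between SMC and demand is zero at q* and MEB at q_m).
DWL = ½ × 1.1655 × 5.8275 = 3.3960.

DWL = $3.4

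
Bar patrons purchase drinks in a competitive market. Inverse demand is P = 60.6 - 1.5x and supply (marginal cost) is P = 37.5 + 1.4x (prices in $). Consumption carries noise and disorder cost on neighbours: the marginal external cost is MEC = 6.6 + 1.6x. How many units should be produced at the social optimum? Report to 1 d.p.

Social marginal benefit = demand − MEC = 54.0 - 3.1x.
Set SMB = MC: 54.0 - 3.1x = 37.5 + 1.4x → x* = 3.6667.

x* = 3.7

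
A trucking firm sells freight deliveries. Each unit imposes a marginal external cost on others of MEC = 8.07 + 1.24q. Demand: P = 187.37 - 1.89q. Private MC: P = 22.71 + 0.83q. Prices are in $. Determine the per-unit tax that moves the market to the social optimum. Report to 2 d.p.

tax = $57.10 per unit

Social marginal cost = private MC + MEC = 30.78 + 2.07q.
Set SMC = demand: 30.78 + 2.07q = 187.37 - 1.89q → q* = 39.5429.
The Pigouvian tax equals MEC at q*: 8.07 + 1.24×39.5429 = 57.1032.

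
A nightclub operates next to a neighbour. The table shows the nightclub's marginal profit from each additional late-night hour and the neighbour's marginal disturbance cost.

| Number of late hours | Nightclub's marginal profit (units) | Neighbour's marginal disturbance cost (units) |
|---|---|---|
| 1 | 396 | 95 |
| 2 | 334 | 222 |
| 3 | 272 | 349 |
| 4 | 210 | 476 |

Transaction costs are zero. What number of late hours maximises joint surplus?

2

Bargaining reaches the level where marginal profit last exceeds marginal disturbance cost.
That holds through level 2 (334 ≥ 222) but not at 3 (272 < 349).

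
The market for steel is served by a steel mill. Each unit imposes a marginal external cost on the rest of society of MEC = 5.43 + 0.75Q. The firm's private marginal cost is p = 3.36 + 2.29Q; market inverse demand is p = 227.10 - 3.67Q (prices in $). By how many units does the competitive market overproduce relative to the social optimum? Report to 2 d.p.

5.01 units

Market equilibrium (private): 3.36 + 2.29Q = 227.10 - 3.67Q → Q_m = 37.5403.
Social marginal cost = private MC + MEC = 8.79 + 3.04Q.
Set SMC = demand: 8.79 + 3.04Q = 227.10 - 3.67Q → Q* = 32.5350.
Gap = |37.5403 − 32.5350| = 5.0053.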